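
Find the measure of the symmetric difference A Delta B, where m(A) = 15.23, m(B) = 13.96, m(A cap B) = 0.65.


m(A Delta B) = m(A) + m(B) - 2*m(A n B)
= 15.23 + 13.96 - 2*0.65
= 15.23 + 13.96 - 1.3
= 27.89


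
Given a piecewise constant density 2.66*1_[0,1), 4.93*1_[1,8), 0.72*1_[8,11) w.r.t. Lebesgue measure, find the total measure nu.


Integrate each piece of the Radon-Nikodym derivative:
Step 1: integral_0^1 2.66 dx = 2.66*(1-0) = 2.66*1 = 2.66
Step 2: integral_1^8 4.93 dx = 4.93*(8-1) = 4.93*7 = 34.51
Step 3: integral_8^11 0.72 dx = 0.72*(11-8) = 0.72*3 = 2.16
Total: 2.66 + 34.51 + 2.16 = 39.33


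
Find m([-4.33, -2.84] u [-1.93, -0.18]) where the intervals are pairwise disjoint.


For pairwise disjoint intervals, m(union) = sum of lengths.
= (-2.84 - -4.33) + (-0.18 - -1.93)
= 1.49 + 1.75
= 3.24


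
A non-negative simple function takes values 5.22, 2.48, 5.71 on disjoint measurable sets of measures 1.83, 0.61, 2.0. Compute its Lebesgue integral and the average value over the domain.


Step 1: Integral = sum(value_i * measure_i)
= 5.22*1.83 + 2.48*0.61 + 5.71*2.0
= 9.5526 + 1.5128 + 11.42
= 22.4854
Step 2: Total measure of domain = 1.83 + 0.61 + 2.0 = 4.44
Step 3: Average value = 22.4854 / 4.44 = 5.064279


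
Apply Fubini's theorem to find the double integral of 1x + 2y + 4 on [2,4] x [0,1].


By Fubini, integrate in x first, then y.
Step 1: Fix y, integrate over x in [2,4]:
  integral(1x + 2y + 4, x=2..4)
  = 1*(4^2 - 2^2)/2 + (2y + 4)*(4 - 2)
  = 6 + (2y + 4)*2
  = 6 + 4y + 8
  = 14 + 4y
Step 2: Integrate over y in [0,1]:
  integral(14 + 4y, y=0..1)
  = 14*1 + 4*(1^2 - 0^2)/2
  = 14 + 2
  = 16


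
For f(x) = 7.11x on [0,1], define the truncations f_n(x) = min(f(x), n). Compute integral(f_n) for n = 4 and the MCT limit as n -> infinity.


f(x) = 7.11x on [0,1]; f_n(x) = min(7.11x, n). At n = 4:
Step 1: f(x) reaches 4 at x = 4/7.11 = 0.562588
Step 2: integral(f_4) = integral(7.11x, 0, 0.562588) + integral(4, 0.562588, 1)
       = 7.11*0.562588^2/2 + 4*(1 - 0.562588)
       = 1.125176 + 1.749648
       = 2.874824
Step 3: As n -> infinity, f_n increases to f, so by MCT integral(f_n) -> integral(f) = 7.11/2 = 3.555.
Convergence: integral(f_4) = 2.874824 -> 3.555 as n -> infinity


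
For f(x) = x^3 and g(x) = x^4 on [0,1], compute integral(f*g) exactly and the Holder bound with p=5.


Step 1: Exact integral of f*g = integral(x^7, 0, 1) = 1/8
     = 0.125
Step 2: Holder bound with p=5, q=1.25:
  ||f||_p = (integral x^15 dx)^(1/5) = (1/16)^(1/5) = 0.574349
  ||g||_q = (integral x^5 dx)^(1/1.25) = (1/6)^(1/1.25) = 0.238495
Step 3: Holder bound = ||f||_p * ||g||_q = 0.574349 * 0.238495 = 0.136979
Verification: 0.125 <= 0.136979 (Holder holds)


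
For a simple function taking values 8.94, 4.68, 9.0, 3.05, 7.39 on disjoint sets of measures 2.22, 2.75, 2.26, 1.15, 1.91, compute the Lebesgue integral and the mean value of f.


Step 1: Integral = sum(value_i * measure_i)
= 8.94*2.22 + 4.68*2.75 + 9.0*2.26 + 3.05*1.15 + 7.39*1.91
= 19.8468 + 12.87 + 20.34 + 3.5075 + 14.1149
= 70.6792
Step 2: Total measure of domain = 2.22 + 2.75 + 2.26 + 1.15 + 1.91 = 10.29
Step 3: Average value = 70.6792 / 10.29 = 6.868727


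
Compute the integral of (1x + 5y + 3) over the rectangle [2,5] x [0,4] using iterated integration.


By Fubini, integrate in x first, then y.
Step 1: Fix y, integrate over x in [2,5]:
  integral(1x + 5y + 3, x=2..5)
  = 1*(5^2 - 2^2)/2 + (5y + 3)*(5 - 2)
  = 10.5 + (5y + 3)*3
  = 10.5 + 15y + 9
  = 19.5 + 15y
Step 2: Integrate over y in [0,4]:
  integral(19.5 + 15y, y=0..4)
  = 19.5*4 + 15*(4^2 - 0^2)/2
  = 78 + 120
  = 198


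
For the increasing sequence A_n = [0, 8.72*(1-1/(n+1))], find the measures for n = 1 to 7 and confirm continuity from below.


By continuity of measure from below: if A_n increases to A, then m(A_n) -> m(A).
Here A = [0, 8.72], so m(A) = 8.72
Step 1: a_1 = 8.72*(1 - 1/2) = 4.36, m(A_1) = 4.36
Step 2: a_2 = 8.72*(1 - 1/3) = 5.8133, m(A_2) = 5.8133
Step 3: a_3 = 8.72*(1 - 1/4) = 6.54, m(A_3) = 6.54
Step 4: a_4 = 8.72*(1 - 1/5) = 6.976, m(A_4) = 6.976
Step 5: a_5 = 8.72*(1 - 1/6) = 7.2667, m(A_5) = 7.2667
Step 6: a_6 = 8.72*(1 - 1/7) = 7.4743, m(A_6) = 7.4743
Step 7: a_7 = 8.72*(1 - 1/8) = 7.63, m(A_7) = 7.63
Limit: m(A_n) -> m([0,8.72]) = 8.72


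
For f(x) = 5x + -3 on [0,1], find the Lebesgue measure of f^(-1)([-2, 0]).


f^(-1)([-2, 0]) = {x : -2 <= 5x + -3 <= 0}
Solving: (-2 - -3)/5 <= x <= (0 - -3)/5
= [0.2, 0.6]
Intersecting with [0,1]: [0.2, 0.6]
Measure = 0.6 - 0.2 = 0.4


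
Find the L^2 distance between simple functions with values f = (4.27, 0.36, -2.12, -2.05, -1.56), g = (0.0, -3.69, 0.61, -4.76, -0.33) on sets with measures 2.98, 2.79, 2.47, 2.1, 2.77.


Step 1: Compute differences f_i - g_i:
  4.27 - 0.0 = 4.27
  0.36 - -3.69 = 4.05
  -2.12 - 0.61 = -2.73
  -2.05 - -4.76 = 2.71
  -1.56 - -0.33 = -1.23
Step 2: Compute |diff|^2 * measure for each set:
  |4.27|^2 * 2.98 = 18.2329 * 2.98 = 54.334042
  |4.05|^2 * 2.79 = 16.4025 * 2.79 = 45.762975
  |-2.73|^2 * 2.47 = 7.4529 * 2.47 = 18.408663
  |2.71|^2 * 2.1 = 7.3441 * 2.1 = 15.42261
  |-1.23|^2 * 2.77 = 1.5129 * 2.77 = 4.190733
Step 3: Sum = 138.119023
Step 4: ||f-g||_2 = (138.119023)^(1/2) = 11.752405


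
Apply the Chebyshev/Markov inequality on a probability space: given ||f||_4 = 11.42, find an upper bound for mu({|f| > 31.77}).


Chebyshev/Markov inequality: mu(|f| > eps) <= (||f||_p / eps)^p
Step 1: ||f||_4 / eps = 11.42 / 31.77 = 0.359459
Step 2: Raise to power p = 4:
  (0.359459)^4 = 0.016695
Step 3: Therefore mu(|f| > 31.77) <= 0.016695


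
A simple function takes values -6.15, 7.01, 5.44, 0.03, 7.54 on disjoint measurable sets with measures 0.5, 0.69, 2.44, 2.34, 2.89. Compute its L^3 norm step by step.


Step 1: Compute |f_i|^3 for each value:
  |-6.15|^3 = 232.608375
  |7.01|^3 = 344.472101
  |5.44|^3 = 160.989184
  |0.03|^3 = 2.700000e-05
  |7.54|^3 = 428.661064
Step 2: Multiply by measures and sum:
  232.608375 * 0.5 = 116.304188
  344.472101 * 0.69 = 237.68575
  160.989184 * 2.44 = 392.813609
  2.700000e-05 * 2.34 = 6.318000e-05
  428.661064 * 2.89 = 1238.830475
Sum = 116.304188 + 237.68575 + 392.813609 + 6.318000e-05 + 1238.830475 = 1985.634084
Step 3: Take the p-th root:
||f||_3 = (1985.634084)^(1/3) = 12.568971


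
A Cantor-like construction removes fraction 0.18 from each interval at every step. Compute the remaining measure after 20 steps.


Step 1: At each step, fraction remaining = 1 - 0.18 = 0.82
Step 2: After 20 steps, measure = (0.82)^20
Result = 0.018892


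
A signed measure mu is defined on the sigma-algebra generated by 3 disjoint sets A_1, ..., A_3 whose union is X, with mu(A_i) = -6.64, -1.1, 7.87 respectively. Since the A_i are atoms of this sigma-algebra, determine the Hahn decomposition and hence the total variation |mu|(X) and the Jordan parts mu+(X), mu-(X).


Step 1: Every measurable set is a union of atoms (the cells / points), so a Hahn decomposition is
  obtained by grouping atoms by sign: P = union of atoms with mu > 0, N = union of the remaining atoms.
  Atoms in P (indices): 3;  atoms in N (indices): 1, 2
  Positive values: 7.87
  Negative values: -6.64, -1.1
Step 2: mu+(X) = mu(P) = sum of positive atom values = 7.87
Step 3: mu-(X) = -mu(N) = sum of |negative atom values| = 7.74
Step 4: |mu|(X) = mu+(X) + mu-(X) = 7.87 + 7.74 = 15.61


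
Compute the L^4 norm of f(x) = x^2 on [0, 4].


Step 1: ||f||_4 = (integral_0^4 |x^2|^4 dx)^(1/4)
     = (integral_0^4 x^8 dx)^(1/4)
Step 2: integral_0^4 x^8 dx = [x^9/(9)] from 0 to 4 = 4^9/9
     = 262144/9 = 29127.111111
Step 3: ||f||_4 = (29127.111111)^(1/4) = 13.063945


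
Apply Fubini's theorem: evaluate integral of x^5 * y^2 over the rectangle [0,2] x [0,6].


By Fubini's theorem, the double integral factors as a product of single integrals:
Step 1: integral_0^2 x^5 dx = [x^6/6] from 0 to 2
     = 2^6/6 = 10.666667
Step 2: integral_0^6 y^2 dy = [y^3/3] from 0 to 6
     = 6^3/3 = 72
Step 3: Double integral = 10.666667 * 72 = 768


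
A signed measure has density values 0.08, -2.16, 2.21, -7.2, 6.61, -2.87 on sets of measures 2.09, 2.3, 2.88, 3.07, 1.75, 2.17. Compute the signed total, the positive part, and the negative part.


Step 1: Compute signed measure on each set:
  Set 1: 0.08 * 2.09 = 0.1672
  Set 2: -2.16 * 2.3 = -4.968
  Set 3: 2.21 * 2.88 = 6.3648
  Set 4: -7.2 * 3.07 = -22.104
  Set 5: 6.61 * 1.75 = 11.5675
  Set 6: -2.87 * 2.17 = -6.2279
Step 2: Total signed measure = (0.1672) + (-4.968) + (6.3648) + (-22.104) + (11.5675) + (-6.2279)
     = -15.2004
Step 3: Positive part mu+(X) = sum of positive contributions = 18.0995
Step 4: Negative part mu-(X) = |sum of negative contributions| = 33.2999


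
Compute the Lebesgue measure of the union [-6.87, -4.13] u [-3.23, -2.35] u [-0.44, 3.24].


For pairwise disjoint intervals, m(union) = sum of lengths.
= (-4.13 - -6.87) + (-2.35 - -3.23) + (3.24 - -0.44)
= 2.74 + 0.88 + 3.68
= 7.3


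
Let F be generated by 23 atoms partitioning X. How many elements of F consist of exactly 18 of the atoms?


Each element of F is a union of some subset of the 23 atoms.
Elements that are unions of exactly 18 atoms correspond to 18-element subsets of the 23 atoms.
Count = C(23, 18) = 23! / (18! * 5!) = 33649.


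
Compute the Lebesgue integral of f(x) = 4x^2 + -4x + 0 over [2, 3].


The Lebesgue integral of a Riemann-integrable function agrees with the Riemann integral.
Antiderivative F(x) = (4/3)x^3 + (-4/2)x^2 + 0x
F(3) = (4/3)*3^3 + (-4/2)*3^2 + 0*3
     = (4/3)*27 + (-4/2)*9 + 0*3
     = 36 + -18 + 0
     = 18
F(2) = 2.666667
Integral = F(3) - F(2) = 18 - 2.666667 = 15.333333


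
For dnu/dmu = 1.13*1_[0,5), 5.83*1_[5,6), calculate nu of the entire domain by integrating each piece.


Integrate each piece of the Radon-Nikodym derivative:
Step 1: integral_0^5 1.13 dx = 1.13*(5-0) = 1.13*5 = 5.65
Step 2: integral_5^6 5.83 dx = 5.83*(6-5) = 5.83*1 = 5.83
Total: 5.65 + 5.83 = 11.48


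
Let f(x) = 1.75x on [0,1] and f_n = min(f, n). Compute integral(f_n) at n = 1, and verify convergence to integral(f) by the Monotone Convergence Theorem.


f(x) = 1.75x on [0,1]; f_n(x) = min(1.75x, n). At n = 1:
Step 1: f(x) reaches 1 at x = 1/1.75 = 0.571429
Step 2: integral(f_1) = integral(1.75x, 0, 0.571429) + integral(1, 0.571429, 1)
       = 1.75*0.571429^2/2 + 1*(1 - 0.571429)
       = 0.285714 + 0.428571
       = 0.714286
Step 3: As n -> infinity, f_n increases to f, so by MCT integral(f_n) -> integral(f) = 1.75/2 = 0.875.
Convergence: integral(f_1) = 0.714286 -> 0.875 as n -> infinity


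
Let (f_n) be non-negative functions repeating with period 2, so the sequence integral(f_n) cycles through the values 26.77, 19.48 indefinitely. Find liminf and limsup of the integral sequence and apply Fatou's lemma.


The sequence (integral(f_n)) is periodic with period 2, repeating the values 26.77, 19.48 indefinitely.
Step 1: For a periodic sequence, every tail (a_m, a_(m+1), ...) contains all 2 period values infinitely often.
Step 2: Hence inf of every tail = min of the period values = min(26.77, 19.48) = 19.48.
        liminf_n integral(f_n) = sup over m of (inf of tail from m) = 19.48.
Step 3: Similarly sup of every tail = max of the period values = 26.77.
        limsup_n integral(f_n) = 26.77.
Step 4: Fatou's lemma: integral(liminf_n f_n) <= liminf_n integral(f_n) = 19.48.
        So the integral of the pointwise liminf is at most 19.48.


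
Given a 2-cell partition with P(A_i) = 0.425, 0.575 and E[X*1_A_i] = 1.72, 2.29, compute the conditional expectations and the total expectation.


For each cell A_i: E[X|A_i] = E[X*1_A_i] / P(A_i)
Step 1: E[X|A_1] = 1.72 / 0.425 = 4.047059
Step 2: E[X|A_2] = 2.29 / 0.575 = 3.982609
Verification: E[X] = sum E[X*1_A_i] = 1.72 + 2.29 = 4.01


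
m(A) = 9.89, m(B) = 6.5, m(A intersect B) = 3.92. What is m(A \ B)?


m(A \ B) = m(A) - m(A n B)
= 9.89 - 3.92
= 5.97


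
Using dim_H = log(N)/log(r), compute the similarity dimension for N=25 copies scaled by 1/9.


For a self-similar set with N copies scaled by 1/r:
dim_H = log(N)/log(r) = log(25)/log(9)
= 3.218876/2.197225
= 1.464974


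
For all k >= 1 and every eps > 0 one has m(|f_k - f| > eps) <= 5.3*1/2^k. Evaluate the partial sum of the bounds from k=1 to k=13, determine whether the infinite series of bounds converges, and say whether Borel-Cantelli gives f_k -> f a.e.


Step 1: List the terms 5.3*1/2^k for k = 1 to 13:
  k=1: 2.65
  k=2: 1.325
  k=3: 0.6625
  k=4: 0.33125
  k=5: 0.165625
  k=6: 0.082812
  k=7: 0.041406
  k=8: 0.020703
  k=9: 0.010352
  k=10: 0.005176
  k=11: 0.002588
  k=12: 0.001294
  k=13: 6.469727e-04
Step 2: Partial sum = 2.65 + 1.325 + 0.6625 + 0.33125 + 0.165625 + 0.082812 + 0.041406 + 0.020703 + 0.010352 + 0.005176 + 0.002588 + 0.001294 + 6.469727e-04
     = 5.299353
Step 3: The full series sum_(k>=1) 5.3*1/2^k converges (geometric series with ratio 1/2 < 1; a constant multiple of a convergent series converges).
Step 4: Fix eps > 0. Since sum_k m(|f_k - f| > eps) < infinity, the Borel-Cantelli lemma gives
        m(limsup_k {|f_k - f| > eps}) = 0, i.e. for a.e. x, |f_k(x) - f(x)| <= eps for all large k.
        Applying this with eps = 1/j for j = 1, 2, ... and intersecting the countably many full-measure sets,
        for a.e. x we get limsup_k |f_k(x) - f(x)| <= 1/j for every j, hence f_k -> f almost everywhere.
Conclusion: series converges; Borel-Cantelli yields f_k -> f a.e.


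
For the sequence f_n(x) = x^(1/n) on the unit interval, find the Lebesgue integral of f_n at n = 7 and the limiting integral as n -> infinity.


At n = 7: f_7(x) = x^(1/7).
Step 1: integral(x^(1/7), 0, 1) = [x^(1/7+1) / (1/7+1)] from 0 to 1
     = 1 / (1/7 + 1) = 1 / ((7+1)/7) = 7/(7+1)
     = 7/8 = 0.875
Step 2: As n -> infinity, f_n(x) = x^(1/n) -> 1 for x in (0,1], and f_n is increasing in n.
By MCT, lim_n integral(f_n) = integral(lim_n f_n) = integral(1, 0, 1) = 1.
Step 3: Verify convergence: 7/8 = 0.875 -> 1


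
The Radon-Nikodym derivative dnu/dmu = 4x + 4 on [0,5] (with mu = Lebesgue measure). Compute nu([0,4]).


nu(A) = integral_A (dnu/dmu) dmu = integral_0^4 (4x + 4) dx
Step 1: Antiderivative F(x) = (4/2)x^2 + 4x
Step 2: F(4) = (4/2)*4^2 + 4*4 = 32 + 16 = 48
Step 3: F(0) = (4/2)*0^2 + 4*0 = 0.0 + 0 = 0.0
Step 4: nu([0,4]) = F(4) - F(0) = 48 - 0.0 = 48


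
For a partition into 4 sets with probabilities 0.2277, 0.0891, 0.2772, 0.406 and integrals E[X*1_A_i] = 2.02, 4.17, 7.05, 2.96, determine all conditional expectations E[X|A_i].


For each cell A_i: E[X|A_i] = E[X*1_A_i] / P(A_i)
Step 1: E[X|A_1] = 2.02 / 0.2277 = 8.871322
Step 2: E[X|A_2] = 4.17 / 0.0891 = 46.801347
Step 3: E[X|A_3] = 7.05 / 0.2772 = 25.4329
Step 4: E[X|A_4] = 2.96 / 0.406 = 7.29064
Verification: E[X] = sum E[X*1_A_i] = 2.02 + 4.17 + 7.05 + 2.96 = 16.2


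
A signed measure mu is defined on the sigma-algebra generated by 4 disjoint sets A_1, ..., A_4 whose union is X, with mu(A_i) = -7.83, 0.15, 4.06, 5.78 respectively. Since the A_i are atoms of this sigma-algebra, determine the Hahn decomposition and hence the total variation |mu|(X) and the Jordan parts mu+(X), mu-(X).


Step 1: Every measurable set is a union of atoms (the cells / points), so a Hahn decomposition is
  obtained by grouping atoms by sign: P = union of atoms with mu > 0, N = union of the remaining atoms.
  Atoms in P (indices): 2, 3, 4;  atoms in N (indices): 1
  Positive values: 0.15, 4.06, 5.78
  Negative values: -7.83
Step 2: mu+(X) = mu(P) = sum of positive atom values = 9.99
Step 3: mu-(X) = -mu(N) = sum of |negative atom values| = 7.83
Step 4: |mu|(X) = mu+(X) + mu-(X) = 9.99 + 7.83 = 17.82


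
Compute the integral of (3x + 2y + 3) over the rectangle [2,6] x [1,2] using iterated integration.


By Fubini, integrate in x first, then y.
Step 1: Fix y, integrate over x in [2,6]:
  integral(3x + 2y + 3, x=2..6)
  = 3*(6^2 - 2^2)/2 + (2y + 3)*(6 - 2)
  = 48 + (2y + 3)*4
  = 48 + 8y + 12
  = 60 + 8y
Step 2: Integrate over y in [1,2]:
  integral(60 + 8y, y=1..2)
  = 60*1 + 8*(2^2 - 1^2)/2
  = 60 + 12
  = 72


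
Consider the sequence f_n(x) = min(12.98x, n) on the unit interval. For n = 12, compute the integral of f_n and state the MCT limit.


f(x) = 12.98x on [0,1]; f_n(x) = min(12.98x, n). At n = 12:
Step 1: f(x) reaches 12 at x = 12/12.98 = 0.924499
Step 2: integral(f_12) = integral(12.98x, 0, 0.924499) + integral(12, 0.924499, 1)
       = 12.98*0.924499^2/2 + 12*(1 - 0.924499)
       = 5.546995 + 0.906009
       = 6.453005
Step 3: As n -> infinity, f_n increases to f, so by MCT integral(f_n) -> integral(f) = 12.98/2 = 6.49.
Convergence: integral(f_12) = 6.453005 -> 6.49 as n -> infinity


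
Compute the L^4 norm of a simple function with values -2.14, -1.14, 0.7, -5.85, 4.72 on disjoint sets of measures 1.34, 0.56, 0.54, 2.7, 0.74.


Step 1: Compute |f_i|^4 for each value:
  |-2.14|^4 = 20.972736
  |-1.14|^4 = 1.68896
  |0.7|^4 = 0.2401
  |-5.85|^4 = 1171.179506
  |4.72|^4 = 496.327107
Step 2: Multiply by measures and sum:
  20.972736 * 1.34 = 28.103466
  1.68896 * 0.56 = 0.945818
  0.2401 * 0.54 = 0.129654
  1171.179506 * 2.7 = 3162.184667
  496.327107 * 0.74 = 367.282059
Sum = 28.103466 + 0.945818 + 0.129654 + 3162.184667 + 367.282059 = 3558.645664
Step 3: Take the p-th root:
||f||_4 = (3558.645664)^(1/4) = 7.723625


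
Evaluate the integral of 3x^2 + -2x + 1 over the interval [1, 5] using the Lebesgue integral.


The Lebesgue integral of a Riemann-integrable function agrees with the Riemann integral.
Antiderivative F(x) = (3/3)x^3 + (-2/2)x^2 + 1x
F(5) = (3/3)*5^3 + (-2/2)*5^2 + 1*5
     = (3/3)*125 + (-2/2)*25 + 1*5
     = 125 + -25 + 5
     = 105
F(1) = 1
Integral = F(5) - F(1) = 105 - 1 = 104


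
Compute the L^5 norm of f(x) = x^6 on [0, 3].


Step 1: ||f||_5 = (integral_0^3 |x^6|^5 dx)^(1/5)
     = (integral_0^3 x^30 dx)^(1/5)
Step 2: integral_0^3 x^30 dx = [x^31/(31)] from 0 to 3 = 3^31/31
     = 617673396283947/31 = 1.992495e+13
Step 3: ||f||_5 = (1.992495e+13)^(1/5) = 456.96132


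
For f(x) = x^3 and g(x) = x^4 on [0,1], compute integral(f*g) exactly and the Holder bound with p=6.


Step 1: Exact integral of f*g = integral(x^7, 0, 1) = 1/8
     = 0.125
Step 2: Holder bound with p=6, q=1.2:
  ||f||_p = (integral x^18 dx)^(1/6) = (1/19)^(1/6) = 0.612173
  ||g||_q = (integral x^4.8 dx)^(1/1.2) = (1/5.8)^(1/1.2) = 0.231105
Step 3: Holder bound = ||f||_p * ||g||_q = 0.612173 * 0.231105 = 0.141477
Verification: 0.125 <= 0.141477 (Holder holds)


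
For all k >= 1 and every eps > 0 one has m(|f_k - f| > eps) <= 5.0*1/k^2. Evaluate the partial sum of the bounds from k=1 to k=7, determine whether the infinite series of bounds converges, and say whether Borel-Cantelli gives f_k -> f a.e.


Step 1: List the terms 5.0*1/k^2 for k = 1 to 7:
  k=1: 5
  k=2: 1.25
  k=3: 0.555556
  k=4: 0.3125
  k=5: 0.2
  k=6: 0.138889
  k=7: 0.102041
Step 2: Partial sum = 5 + 1.25 + 0.555556 + 0.3125 + 0.2 + 0.138889 + 0.102041
     = 7.558985
Step 3: The full series sum_(k>=1) 5.0*1/k^2 converges (p-series with p = 2 > 1; a constant multiple of a convergent series converges).
Step 4: Fix eps > 0. Since sum_k m(|f_k - f| > eps) < infinity, the Borel-Cantelli lemma gives
        m(limsup_k {|f_k - f| > eps}) = 0, i.e. for a.e. x, |f_k(x) - f(x)| <= eps for all large k.
        Applying this with eps = 1/j for j = 1, 2, ... and intersecting the countably many full-measure sets,
        for a.e. x we get limsup_k |f_k(x) - f(x)| <= 1/j for every j, hence f_k -> f almost everywhere.
Conclusion: series converges; Borel-Cantelli yields f_k -> f a.e.


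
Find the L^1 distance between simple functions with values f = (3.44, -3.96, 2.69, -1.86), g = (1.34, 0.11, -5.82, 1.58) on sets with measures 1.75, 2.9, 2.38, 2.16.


Step 1: Compute differences f_i - g_i:
  3.44 - 1.34 = 2.1
  -3.96 - 0.11 = -4.07
  2.69 - -5.82 = 8.51
  -1.86 - 1.58 = -3.44
Step 2: Compute |diff|^1 * measure for each set:
  |2.1|^1 * 1.75 = 2.1 * 1.75 = 3.675
  |-4.07|^1 * 2.9 = 4.07 * 2.9 = 11.803
  |8.51|^1 * 2.38 = 8.51 * 2.38 = 20.2538
  |-3.44|^1 * 2.16 = 3.44 * 2.16 = 7.4304
Step 3: Sum = 43.1622
Step 4: ||f-g||_1 = (43.1622)^(1/1) = 43.1622


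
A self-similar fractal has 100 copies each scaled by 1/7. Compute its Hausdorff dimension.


For a self-similar set with N copies scaled by 1/r:
dim_H = log(N)/log(r) = log(100)/log(7)
= 4.60517/1.94591
= 2.366589


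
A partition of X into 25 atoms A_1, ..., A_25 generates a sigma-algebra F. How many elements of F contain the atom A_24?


Each element of F is a union of some subset S of the 25 atoms.
The element contains A_24 iff A_24 is in S.
So we count subsets S of {A_1,...,A_25} with A_24 in S: choose freely among the other 24 atoms.
Count = 2^(25-1) = 2^24 = 16777216.


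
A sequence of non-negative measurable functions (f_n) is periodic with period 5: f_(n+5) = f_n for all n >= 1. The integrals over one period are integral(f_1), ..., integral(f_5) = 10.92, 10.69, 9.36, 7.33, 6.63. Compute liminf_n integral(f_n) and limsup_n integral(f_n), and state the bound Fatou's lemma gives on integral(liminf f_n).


The sequence (integral(f_n)) is periodic with period 5, repeating the values 10.92, 10.69, 9.36, 7.33, 6.63 indefinitely.
Step 1: For a periodic sequence, every tail (a_m, a_(m+1), ...) contains all 5 period values infinitely often.
Step 2: Hence inf of every tail = min of the period values = min(10.92, 10.69, 9.36, 7.33, 6.63) = 6.63.
        liminf_n integral(f_n) = sup over m of (inf of tail from m) = 6.63.
Step 3: Similarly sup of every tail = max of the period values = 10.92.
        limsup_n integral(f_n) = 10.92.
Step 4: Fatou's lemma: integral(liminf_n f_n) <= liminf_n integral(f_n) = 6.63.
        So the integral of the pointwise liminf is at most 6.63.


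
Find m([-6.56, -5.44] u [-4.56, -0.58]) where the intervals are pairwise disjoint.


For pairwise disjoint intervals, m(union) = sum of lengths.
= (-5.44 - -6.56) + (-0.58 - -4.56)
= 1.12 + 3.98
= 5.1


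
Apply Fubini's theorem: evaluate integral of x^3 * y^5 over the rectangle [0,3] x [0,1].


By Fubini's theorem, the double integral factors as a product of single integrals:
Step 1: integral_0^3 x^3 dx = [x^4/4] from 0 to 3
     = 3^4/4 = 20.25
Step 2: integral_0^1 y^5 dy = [y^6/6] from 0 to 1
     = 1^6/6 = 0.166667
Step 3: Double integral = 20.25 * 0.166667 = 3.375


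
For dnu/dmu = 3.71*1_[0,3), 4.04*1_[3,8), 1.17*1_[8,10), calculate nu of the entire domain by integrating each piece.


Integrate each piece of the Radon-Nikodym derivative:
Step 1: integral_0^3 3.71 dx = 3.71*(3-0) = 3.71*3 = 11.13
Step 2: integral_3^8 4.04 dx = 4.04*(8-3) = 4.04*5 = 20.2
Step 3: integral_8^10 1.17 dx = 1.17*(10-8) = 1.17*2 = 2.34
Total: 11.13 + 20.2 + 2.34 = 33.67


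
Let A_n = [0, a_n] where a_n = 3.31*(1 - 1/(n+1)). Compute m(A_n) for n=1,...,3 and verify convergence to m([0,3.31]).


By continuity of measure from below: if A_n increases to A, then m(A_n) -> m(A).
Here A = [0, 3.31], so m(A) = 3.31
Step 1: a_1 = 3.31*(1 - 1/2) = 1.655, m(A_1) = 1.655
Step 2: a_2 = 3.31*(1 - 1/3) = 2.2067, m(A_2) = 2.2067
Step 3: a_3 = 3.31*(1 - 1/4) = 2.4825, m(A_3) = 2.4825
Limit: m(A_n) -> m([0,3.31]) = 3.31


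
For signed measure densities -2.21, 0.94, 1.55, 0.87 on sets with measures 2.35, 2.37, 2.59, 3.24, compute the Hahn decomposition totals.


Step 1: Compute signed measure on each set:
  Set 1: -2.21 * 2.35 = -5.1935
  Set 2: 0.94 * 2.37 = 2.2278
  Set 3: 1.55 * 2.59 = 4.0145
  Set 4: 0.87 * 3.24 = 2.8188
Step 2: Total signed measure = (-5.1935) + (2.2278) + (4.0145) + (2.8188)
     = 3.8676
Step 3: Positive part mu+(X) = sum of positive contributions = 9.0611
Step 4: Negative part mu-(X) = |sum of negative contributions| = 5.1935


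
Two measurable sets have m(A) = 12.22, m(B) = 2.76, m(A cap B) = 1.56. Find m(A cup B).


By inclusion-exclusion: m(A u B) = m(A) + m(B) - m(A n B)
= 12.22 + 2.76 - 1.56
= 13.42


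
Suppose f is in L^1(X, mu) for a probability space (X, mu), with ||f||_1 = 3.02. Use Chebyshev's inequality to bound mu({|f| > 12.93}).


Chebyshev/Markov inequality: mu(|f| > eps) <= (||f||_p / eps)^p
Step 1: ||f||_1 / eps = 3.02 / 12.93 = 0.233565
Step 2: Raise to power p = 1:
  (0.233565)^1 = 0.233565
Step 3: Therefore mu(|f| > 12.93) <= 0.233565


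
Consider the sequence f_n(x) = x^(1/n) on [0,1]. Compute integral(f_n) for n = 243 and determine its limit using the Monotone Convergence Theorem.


At n = 243: f_243(x) = x^(1/243).
Step 1: integral(x^(1/243), 0, 1) = [x^(1/243+1) / (1/243+1)] from 0 to 1
     = 1 / (1/243 + 1) = 1 / ((243+1)/243) = 243/(243+1)
     = 243/244 = 0.995902
Step 2: As n -> infinity, f_n(x) = x^(1/n) -> 1 for x in (0,1], and f_n is increasing in n.
By MCT, lim_n integral(f_n) = integral(lim_n f_n) = integral(1, 0, 1) = 1.
Step 3: Verify convergence: 243/244 = 0.995902 -> 1


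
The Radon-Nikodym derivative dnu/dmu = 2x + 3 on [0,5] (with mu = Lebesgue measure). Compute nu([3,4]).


nu(A) = integral_A (dnu/dmu) dmu = integral_3^4 (2x + 3) dx
Step 1: Antiderivative F(x) = (2/2)x^2 + 3x
Step 2: F(4) = (2/2)*4^2 + 3*4 = 16 + 12 = 28
Step 3: F(3) = (2/2)*3^2 + 3*3 = 9 + 9 = 18
Step 4: nu([3,4]) = F(4) - F(3) = 28 - 18 = 10


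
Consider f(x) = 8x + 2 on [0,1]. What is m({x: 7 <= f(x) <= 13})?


f^(-1)([7, 13]) = {x : 7 <= 8x + 2 <= 13}
Solving: (7 - 2)/8 <= x <= (13 - 2)/8
= [0.625, 1.375]
Intersecting with [0,1]: [0.625, 1]
Measure = 1 - 0.625 = 0.375


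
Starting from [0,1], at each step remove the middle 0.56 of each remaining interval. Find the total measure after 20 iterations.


Step 1: At each step, fraction remaining = 1 - 0.56 = 0.44
Step 2: After 20 steps, measure = (0.44)^20
Result = 7.396964e-08


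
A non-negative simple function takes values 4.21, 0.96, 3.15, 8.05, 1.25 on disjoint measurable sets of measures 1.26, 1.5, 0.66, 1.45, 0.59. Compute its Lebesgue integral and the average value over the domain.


Step 1: Integral = sum(value_i * measure_i)
= 4.21*1.26 + 0.96*1.5 + 3.15*0.66 + 8.05*1.45 + 1.25*0.59
= 5.3046 + 1.44 + 2.079 + 11.6725 + 0.7375
= 21.2336
Step 2: Total measure of domain = 1.26 + 1.5 + 0.66 + 1.45 + 0.59 = 5.46
Step 3: Average value = 21.2336 / 5.46 = 3.888938


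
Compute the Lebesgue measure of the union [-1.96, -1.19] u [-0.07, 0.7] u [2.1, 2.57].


For pairwise disjoint intervals, m(union) = sum of lengths.
= (-1.19 - -1.96) + (0.7 - -0.07) + (2.57 - 2.1)
= 0.77 + 0.77 + 0.47
= 2.01


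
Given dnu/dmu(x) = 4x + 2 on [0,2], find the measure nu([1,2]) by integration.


nu(A) = integral_A (dnu/dmu) dmu = integral_1^2 (4x + 2) dx
Step 1: Antiderivative F(x) = (4/2)x^2 + 2x
Step 2: F(2) = (4/2)*2^2 + 2*2 = 8 + 4 = 12
Step 3: F(1) = (4/2)*1^2 + 2*1 = 2 + 2 = 4
Step 4: nu([1,2]) = F(2) - F(1) = 12 - 4 = 8


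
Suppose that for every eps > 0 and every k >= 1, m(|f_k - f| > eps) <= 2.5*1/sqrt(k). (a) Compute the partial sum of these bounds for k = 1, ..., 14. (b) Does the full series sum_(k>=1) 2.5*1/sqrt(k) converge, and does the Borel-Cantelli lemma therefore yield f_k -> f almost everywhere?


Step 1: List the terms 2.5*1/sqrt(k) for k = 1 to 14:
  k=1: 2.5
  k=2: 1.767767
  k=3: 1.443376
  k=4: 1.25
  k=5: 1.118034
  k=6: 1.020621
  k=7: 0.944911
  k=8: 0.883883
  k=9: 0.833333
  k=10: 0.790569
  k=11: 0.753778
  k=12: 0.721688
  k=13: 0.693375
  k=14: 0.668153
Step 2: Partial sum = 2.5 + 1.767767 + 1.443376 + 1.25 + 1.118034 + 1.020621 + 0.944911 + 0.883883 + 0.833333 + 0.790569 + 0.753778 + 0.721688 + 0.693375 + 0.668153
     = 15.389489
Step 3: The full series sum_(k>=1) 2.5*1/sqrt(k) diverges (p-series with p = 1/2 <= 1; a nonzero constant multiple of a divergent series diverges).
Step 4: The (first) Borel-Cantelli lemma requires a summable sequence of measures, so it does not apply here;
        from this bound alone no conclusion about a.e. convergence can be drawn (convergence in measure still
        gives an a.e.-convergent subsequence, but not a.e. convergence of the whole sequence).
Conclusion: series diverges; Borel-Cantelli is inconclusive about a.e. convergence of f_k.


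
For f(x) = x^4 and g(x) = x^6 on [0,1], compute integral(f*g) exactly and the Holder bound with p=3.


Step 1: Exact integral of f*g = integral(x^10, 0, 1) = 1/11
     = 0.090909
Step 2: Holder bound with p=3, q=1.5:
  ||f||_p = (integral x^12 dx)^(1/3) = (1/13)^(1/3) = 0.42529
  ||g||_q = (integral x^9 dx)^(1/1.5) = (1/10)^(1/1.5) = 0.215443
Step 3: Holder bound = ||f||_p * ||g||_q = 0.42529 * 0.215443 = 0.091626
Verification: 0.090909 <= 0.091626 (Holder holds)


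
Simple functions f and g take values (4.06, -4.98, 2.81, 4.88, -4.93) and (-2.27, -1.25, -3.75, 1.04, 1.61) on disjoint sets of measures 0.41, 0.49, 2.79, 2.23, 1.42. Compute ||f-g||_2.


Step 1: Compute differences f_i - g_i:
  4.06 - -2.27 = 6.33
  -4.98 - -1.25 = -3.73
  2.81 - -3.75 = 6.56
  4.88 - 1.04 = 3.84
  -4.93 - 1.61 = -6.54
Step 2: Compute |diff|^2 * measure for each set:
  |6.33|^2 * 0.41 = 40.0689 * 0.41 = 16.428249
  |-3.73|^2 * 0.49 = 13.9129 * 0.49 = 6.817321
  |6.56|^2 * 2.79 = 43.0336 * 2.79 = 120.063744
  |3.84|^2 * 2.23 = 14.7456 * 2.23 = 32.882688
  |-6.54|^2 * 1.42 = 42.7716 * 1.42 = 60.735672
Step 3: Sum = 236.927674
Step 4: ||f-g||_2 = (236.927674)^(1/2) = 15.392455


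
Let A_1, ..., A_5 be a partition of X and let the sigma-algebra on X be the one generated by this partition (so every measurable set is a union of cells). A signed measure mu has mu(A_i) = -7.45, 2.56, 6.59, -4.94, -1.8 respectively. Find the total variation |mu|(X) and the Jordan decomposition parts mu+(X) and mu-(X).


Step 1: Every measurable set is a union of atoms (the cells / points), so a Hahn decomposition is
  obtained by grouping atoms by sign: P = union of atoms with mu > 0, N = union of the remaining atoms.
  Atoms in P (indices): 2, 3;  atoms in N (indices): 1, 4, 5
  Positive values: 2.56, 6.59
  Negative values: -7.45, -4.94, -1.8
Step 2: mu+(X) = mu(P) = sum of positive atom values = 9.15
Step 3: mu-(X) = -mu(N) = sum of |negative atom values| = 14.19
Step 4: |mu|(X) = mu+(X) + mu-(X) = 9.15 + 14.19 = 23.34


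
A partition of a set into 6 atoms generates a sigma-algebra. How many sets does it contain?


Each element of the sigma-algebra is a union of some subset of the 6 atoms.
The number of such subsets is 2^6 = 64.


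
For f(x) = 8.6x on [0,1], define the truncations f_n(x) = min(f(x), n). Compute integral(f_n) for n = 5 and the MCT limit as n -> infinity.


f(x) = 8.6x on [0,1]; f_n(x) = min(8.6x, n). At n = 5:
Step 1: f(x) reaches 5 at x = 5/8.6 = 0.581395
Step 2: integral(f_5) = integral(8.6x, 0, 0.581395) + integral(5, 0.581395, 1)
       = 8.6*0.581395^2/2 + 5*(1 - 0.581395)
       = 1.453488 + 2.093023
       = 3.546512
Step 3: As n -> infinity, f_n increases to f, so by MCT integral(f_n) -> integral(f) = 8.6/2 = 4.3.
Convergence: integral(f_5) = 3.546512 -> 4.3 as n -> infinity


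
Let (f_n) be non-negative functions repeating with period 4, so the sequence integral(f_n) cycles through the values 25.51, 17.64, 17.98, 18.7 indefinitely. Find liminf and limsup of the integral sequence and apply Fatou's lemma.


The sequence (integral(f_n)) is periodic with period 4, repeating the values 25.51, 17.64, 17.98, 18.7 indefinitely.
Step 1: For a periodic sequence, every tail (a_m, a_(m+1), ...) contains all 4 period values infinitely often.
Step 2: Hence inf of every tail = min of the period values = min(25.51, 17.64, 17.98, 18.7) = 17.64.
        liminf_n integral(f_n) = sup over m of (inf of tail from m) = 17.64.
Step 3: Similarly sup of every tail = max of the period values = 25.51.
        limsup_n integral(f_n) = 25.51.
Step 4: Fatou's lemma: integral(liminf_n f_n) <= liminf_n integral(f_n) = 17.64.
        So the integral of the pointwise liminf is at most 17.64.


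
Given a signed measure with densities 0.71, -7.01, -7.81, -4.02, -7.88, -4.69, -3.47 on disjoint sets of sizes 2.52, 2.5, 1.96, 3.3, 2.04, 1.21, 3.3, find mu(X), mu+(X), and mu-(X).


Step 1: Compute signed measure on each set:
  Set 1: 0.71 * 2.52 = 1.7892
  Set 2: -7.01 * 2.5 = -17.525
  Set 3: -7.81 * 1.96 = -15.3076
  Set 4: -4.02 * 3.3 = -13.266
  Set 5: -7.88 * 2.04 = -16.0752
  Set 6: -4.69 * 1.21 = -5.6749
  Set 7: -3.47 * 3.3 = -11.451
Step 2: Total signed measure = (1.7892) + (-17.525) + (-15.3076) + (-13.266) + (-16.0752) + (-5.6749) + (-11.451)
     = -77.5105
Step 3: Positive part mu+(X) = sum of positive contributions = 1.7892
Step 4: Negative part mu-(X) = |sum of negative contributions| = 79.2997


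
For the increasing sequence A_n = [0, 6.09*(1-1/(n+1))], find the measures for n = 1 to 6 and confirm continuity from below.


By continuity of measure from below: if A_n increases to A, then m(A_n) -> m(A).
Here A = [0, 6.09], so m(A) = 6.09
Step 1: a_1 = 6.09*(1 - 1/2) = 3.045, m(A_1) = 3.045
Step 2: a_2 = 6.09*(1 - 1/3) = 4.06, m(A_2) = 4.06
Step 3: a_3 = 6.09*(1 - 1/4) = 4.5675, m(A_3) = 4.5675
Step 4: a_4 = 6.09*(1 - 1/5) = 4.872, m(A_4) = 4.872
Step 5: a_5 = 6.09*(1 - 1/6) = 5.075, m(A_5) = 5.075
Step 6: a_6 = 6.09*(1 - 1/7) = 5.22, m(A_6) = 5.22
Limit: m(A_n) -> m([0,6.09]) = 6.09


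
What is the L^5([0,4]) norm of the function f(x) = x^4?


Step 1: ||f||_5 = (integral_0^4 |x^4|^5 dx)^(1/5)
     = (integral_0^4 x^20 dx)^(1/5)
Step 2: integral_0^4 x^20 dx = [x^21/(21)] from 0 to 4 = 4^21/21
     = 4398046511104/21 = 2.094308e+11
Step 3: ||f||_5 = (2.094308e+11)^(1/5) = 183.741858


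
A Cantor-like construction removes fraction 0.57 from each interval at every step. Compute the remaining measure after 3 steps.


Step 1: At each step, fraction remaining = 1 - 0.57 = 0.43
Step 2: After 3 steps, measure = (0.43)^3
Step 3: Computing the power step by step:
  After step 1: 0.43
  After step 2: 0.1849
  After step 3: 0.079507
Result = 0.079507


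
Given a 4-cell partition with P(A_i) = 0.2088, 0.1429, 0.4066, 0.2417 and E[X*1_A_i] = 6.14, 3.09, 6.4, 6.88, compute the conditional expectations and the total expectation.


For each cell A_i: E[X|A_i] = E[X*1_A_i] / P(A_i)
Step 1: E[X|A_1] = 6.14 / 0.2088 = 29.40613
Step 2: E[X|A_2] = 3.09 / 0.1429 = 21.623513
Step 3: E[X|A_3] = 6.4 / 0.4066 = 15.740285
Step 4: E[X|A_4] = 6.88 / 0.2417 = 28.465039
Verification: E[X] = sum E[X*1_A_i] = 6.14 + 3.09 + 6.4 + 6.88 = 22.51


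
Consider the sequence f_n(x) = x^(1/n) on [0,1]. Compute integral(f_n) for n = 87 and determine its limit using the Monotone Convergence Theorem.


At n = 87: f_87(x) = x^(1/87).
Step 1: integral(x^(1/87), 0, 1) = [x^(1/87+1) / (1/87+1)] from 0 to 1
     = 1 / (1/87 + 1) = 1 / ((87+1)/87) = 87/(87+1)
     = 87/88 = 0.988636
Step 2: As n -> infinity, f_n(x) = x^(1/n) -> 1 for x in (0,1], and f_n is increasing in n.
By MCT, lim_n integral(f_n) = integral(lim_n f_n) = integral(1, 0, 1) = 1.
Step 3: Verify convergence: 87/88 = 0.988636 -> 1


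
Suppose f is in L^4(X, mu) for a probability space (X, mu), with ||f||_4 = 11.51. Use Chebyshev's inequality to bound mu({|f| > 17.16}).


Chebyshev/Markov inequality: mu(|f| > eps) <= (||f||_p / eps)^p
Step 1: ||f||_4 / eps = 11.51 / 17.16 = 0.670746
Step 2: Raise to power p = 4:
  (0.670746)^4 = 0.20241
Step 3: Therefore mu(|f| > 17.16) <= 0.20241


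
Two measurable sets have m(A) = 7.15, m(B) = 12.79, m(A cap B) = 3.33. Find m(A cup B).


By inclusion-exclusion: m(A u B) = m(A) + m(B) - m(A n B)
= 7.15 + 12.79 - 3.33
= 16.61


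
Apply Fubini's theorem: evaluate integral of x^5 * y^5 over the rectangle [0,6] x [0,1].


By Fubini's theorem, the double integral factors as a product of single integrals:
Step 1: integral_0^6 x^5 dx = [x^6/6] from 0 to 6
     = 6^6/6 = 7776
Step 2: integral_0^1 y^5 dy = [y^6/6] from 0 to 1
     = 1^6/6 = 0.166667
Step 3: Double integral = 7776 * 0.166667 = 1296


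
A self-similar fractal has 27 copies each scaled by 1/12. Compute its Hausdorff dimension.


For a self-similar set with N copies scaled by 1/r:
dim_H = log(N)/log(r) = log(27)/log(12)
= 3.295837/2.484907
= 1.326342


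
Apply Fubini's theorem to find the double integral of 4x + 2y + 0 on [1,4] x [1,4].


By Fubini, integrate in x first, then y.
Step 1: Fix y, integrate over x in [1,4]:
  integral(4x + 2y + 0, x=1..4)
  = 4*(4^2 - 1^2)/2 + (2y + 0)*(4 - 1)
  = 30 + (2y + 0)*3
  = 30 + 6y + 0
  = 30 + 6y
Step 2: Integrate over y in [1,4]:
  integral(30 + 6y, y=1..4)
  = 30*3 + 6*(4^2 - 1^2)/2
  = 90 + 45
  = 135


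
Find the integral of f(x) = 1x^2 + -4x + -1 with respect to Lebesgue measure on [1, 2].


The Lebesgue integral of a Riemann-integrable function agrees with the Riemann integral.
Antiderivative F(x) = (1/3)x^3 + (-4/2)x^2 + -1x
F(2) = (1/3)*2^3 + (-4/2)*2^2 + -1*2
     = (1/3)*8 + (-4/2)*4 + -1*2
     = 2.666667 + -8 + -2
     = -7.333333
F(1) = -2.666667
Integral = F(2) - F(1) = -7.333333 - -2.666667 = -4.666667


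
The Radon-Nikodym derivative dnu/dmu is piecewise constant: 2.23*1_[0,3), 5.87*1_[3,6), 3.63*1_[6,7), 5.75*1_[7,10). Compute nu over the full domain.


Integrate each piece of the Radon-Nikodym derivative:
Step 1: integral_0^3 2.23 dx = 2.23*(3-0) = 2.23*3 = 6.69
Step 2: integral_3^6 5.87 dx = 5.87*(6-3) = 5.87*3 = 17.61
Step 3: integral_6^7 3.63 dx = 3.63*(7-6) = 3.63*1 = 3.63
Step 4: integral_7^10 5.75 dx = 5.75*(10-7) = 5.75*3 = 17.25
Total: 6.69 + 17.61 + 3.63 + 17.25 = 45.18


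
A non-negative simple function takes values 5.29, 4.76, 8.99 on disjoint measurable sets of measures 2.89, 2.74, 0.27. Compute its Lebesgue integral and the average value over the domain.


Step 1: Integral = sum(value_i * measure_i)
= 5.29*2.89 + 4.76*2.74 + 8.99*0.27
= 15.2881 + 13.0424 + 2.4273
= 30.7578
Step 2: Total measure of domain = 2.89 + 2.74 + 0.27 = 5.9
Step 3: Average value = 30.7578 / 5.9 = 5.213186


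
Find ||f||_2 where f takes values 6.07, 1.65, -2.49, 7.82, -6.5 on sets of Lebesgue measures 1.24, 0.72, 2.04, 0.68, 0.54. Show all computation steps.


Step 1: Compute |f_i|^2 for each value:
  |6.07|^2 = 36.8449
  |1.65|^2 = 2.7225
  |-2.49|^2 = 6.2001
  |7.82|^2 = 61.1524
  |-6.5|^2 = 42.25
Step 2: Multiply by measures and sum:
  36.8449 * 1.24 = 45.687676
  2.7225 * 0.72 = 1.9602
  6.2001 * 2.04 = 12.648204
  61.1524 * 0.68 = 41.583632
  42.25 * 0.54 = 22.815
Sum = 45.687676 + 1.9602 + 12.648204 + 41.583632 + 22.815 = 124.694712
Step 3: Take the p-th root:
||f||_2 = (124.694712)^(1/2) = 11.166679


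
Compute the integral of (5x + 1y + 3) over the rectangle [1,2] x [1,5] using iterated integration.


By Fubini, integrate in x first, then y.
Step 1: Fix y, integrate over x in [1,2]:
  integral(5x + 1y + 3, x=1..2)
  = 5*(2^2 - 1^2)/2 + (1y + 3)*(2 - 1)
  = 7.5 + (1y + 3)*1
  = 7.5 + 1y + 3
  = 10.5 + 1y
Step 2: Integrate over y in [1,5]:
  integral(10.5 + 1y, y=1..5)
  = 10.5*4 + 1*(5^2 - 1^2)/2
  = 42 + 12
  = 54


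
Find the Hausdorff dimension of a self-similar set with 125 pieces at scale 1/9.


For a self-similar set with N copies scaled by 1/r:
dim_H = log(N)/log(r) = log(125)/log(9)
= 4.828314/2.197225
= 2.19746


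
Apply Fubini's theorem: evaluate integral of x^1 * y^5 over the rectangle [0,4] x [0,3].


By Fubini's theorem, the double integral factors as a product of single integrals:
Step 1: integral_0^4 x^1 dx = [x^2/2] from 0 to 4
     = 4^2/2 = 8
Step 2: integral_0^3 y^5 dy = [y^6/6] from 0 to 3
     = 3^6/6 = 121.5
Step 3: Double integral = 8 * 121.5 = 972


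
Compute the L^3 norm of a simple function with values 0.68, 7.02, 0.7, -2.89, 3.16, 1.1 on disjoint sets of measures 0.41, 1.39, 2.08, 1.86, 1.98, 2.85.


Step 1: Compute |f_i|^3 for each value:
  |0.68|^3 = 0.314432
  |7.02|^3 = 345.948408
  |0.7|^3 = 0.343
  |-2.89|^3 = 24.137569
  |3.16|^3 = 31.554496
  |1.1|^3 = 1.331
Step 2: Multiply by measures and sum:
  0.314432 * 0.41 = 0.128917
  345.948408 * 1.39 = 480.868287
  0.343 * 2.08 = 0.71344
  24.137569 * 1.86 = 44.895878
  31.554496 * 1.98 = 62.477902
  1.331 * 2.85 = 3.79335
Sum = 0.128917 + 480.868287 + 0.71344 + 44.895878 + 62.477902 + 3.79335 = 592.877775
Step 3: Take the p-th root:
||f||_3 = (592.877775)^(1/3) = 8.400821


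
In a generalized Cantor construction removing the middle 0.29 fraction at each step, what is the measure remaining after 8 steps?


Step 1: At each step, fraction remaining = 1 - 0.29 = 0.71
Step 2: After 8 steps, measure = (0.71)^8
Result = 0.064575
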